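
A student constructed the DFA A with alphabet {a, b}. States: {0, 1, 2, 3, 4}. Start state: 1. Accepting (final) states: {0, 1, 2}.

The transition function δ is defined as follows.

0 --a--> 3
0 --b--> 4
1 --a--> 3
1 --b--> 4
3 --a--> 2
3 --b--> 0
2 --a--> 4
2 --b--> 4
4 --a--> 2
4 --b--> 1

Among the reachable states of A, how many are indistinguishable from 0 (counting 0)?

3

Every state is reachable, so we keep all 5.
Start with accepting vs non-accepting: {0,1,2} | {3,4}.
Stable partition: {0,1,2} | {3,4} — 2 equivalence classes.
The equivalence class containing 0 is {0,1,2}, of size 3.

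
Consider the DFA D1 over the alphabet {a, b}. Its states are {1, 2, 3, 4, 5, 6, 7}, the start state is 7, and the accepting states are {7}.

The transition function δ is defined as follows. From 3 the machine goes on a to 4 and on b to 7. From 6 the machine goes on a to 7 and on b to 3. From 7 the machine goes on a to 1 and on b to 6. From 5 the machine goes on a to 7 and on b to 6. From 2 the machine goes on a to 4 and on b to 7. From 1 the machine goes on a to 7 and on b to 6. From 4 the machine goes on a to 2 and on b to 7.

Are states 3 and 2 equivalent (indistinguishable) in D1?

Yes

States {5} cannot be reached from the start state, so discard them.
Initial partition by acceptance: {7} | {1,2,3,4,6}.
Refine {1,2,3,4,6} on symbol a: members go to different blocks, giving {2,3,4} and {1,6}.
Refine {1,6} on symbol b: members go to different blocks, giving {1} and {6}.
Stable partition: {7} | {2,3,4} | {1} | {6} — 4 equivalence classes.
3 and 2 lie in the same block of the stable partition, so they are equivalent — no string distinguishes them.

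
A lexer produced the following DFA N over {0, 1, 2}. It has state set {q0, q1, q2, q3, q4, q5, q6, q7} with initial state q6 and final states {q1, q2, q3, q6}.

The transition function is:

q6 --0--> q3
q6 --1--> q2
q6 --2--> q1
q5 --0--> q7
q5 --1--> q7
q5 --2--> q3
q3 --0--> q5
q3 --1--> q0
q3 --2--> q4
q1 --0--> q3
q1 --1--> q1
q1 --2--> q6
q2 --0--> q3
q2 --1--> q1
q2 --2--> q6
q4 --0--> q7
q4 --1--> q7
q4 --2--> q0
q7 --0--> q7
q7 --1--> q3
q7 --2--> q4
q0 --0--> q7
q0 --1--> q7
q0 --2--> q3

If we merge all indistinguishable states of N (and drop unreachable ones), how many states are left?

Every state is reachable, so we keep all 8.
Start with accepting vs non-accepting: {q1,q2,q3,q6} | {q0,q4,q5,q7}.
Split {q1,q2,q3,q6} by δ(·,0) → {q1,q2,q6} and {q3}.
Refine {q0,q4,q5,q7} on symbol 1: members go to different blocks, giving {q0,q4,q5} and {q7}.
Refine {q0,q4,q5} on symbol 2: members go to different blocks, giving {q0,q5} and {q4}.
The partition is now stable with 5 blocks: {q1,q2,q6} | {q0,q5} | {q3} | {q7} | {q4}.

5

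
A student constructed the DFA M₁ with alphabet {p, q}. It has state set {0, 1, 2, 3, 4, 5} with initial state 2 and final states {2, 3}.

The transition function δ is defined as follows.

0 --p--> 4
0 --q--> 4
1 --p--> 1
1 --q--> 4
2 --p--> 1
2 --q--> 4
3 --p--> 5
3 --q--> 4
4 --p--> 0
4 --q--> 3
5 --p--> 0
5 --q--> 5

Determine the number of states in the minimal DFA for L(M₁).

All states are reachable from the start state.
Start with accepting vs non-accepting: {2,3} | {0,1,4,5}.
Split {0,1,4,5} by δ(·,q) → {0,1,5} and {4}.
Split {0,1,5} by δ(·,p) → {1,5} and {0}.
Split {1,5} by δ(·,p) → {1} and {5}.
On input p, block {2,3} splits into {2} and {3}.
Stable partition: {2} | {1} | {4} | {0} | {5} | {3} — 6 equivalence classes.

6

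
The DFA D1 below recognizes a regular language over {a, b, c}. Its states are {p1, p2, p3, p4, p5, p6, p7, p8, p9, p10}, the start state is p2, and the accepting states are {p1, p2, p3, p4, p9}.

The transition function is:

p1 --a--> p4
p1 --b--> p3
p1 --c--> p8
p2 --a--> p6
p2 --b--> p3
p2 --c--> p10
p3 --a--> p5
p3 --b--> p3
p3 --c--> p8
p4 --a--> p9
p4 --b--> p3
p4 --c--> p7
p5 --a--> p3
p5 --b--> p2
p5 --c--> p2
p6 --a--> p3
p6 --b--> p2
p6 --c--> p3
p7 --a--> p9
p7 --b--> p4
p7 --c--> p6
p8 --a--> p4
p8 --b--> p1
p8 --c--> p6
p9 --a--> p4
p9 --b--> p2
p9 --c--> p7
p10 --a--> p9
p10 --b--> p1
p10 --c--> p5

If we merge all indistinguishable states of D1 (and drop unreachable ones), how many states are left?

4

All states are reachable from the start state.
Start with accepting vs non-accepting: {p1,p2,p3,p4,p9} | {p5,p6,p7,p8,p10}.
Split {p1,p2,p3,p4,p9} by δ(·,a) → {p1,p4,p9} and {p2,p3}.
Split {p5,p6,p7,p8,p10} by δ(·,a) → {p7,p8,p10} and {p5,p6}.
Stable partition: {p1,p4,p9} | {p7,p8,p10} | {p2,p3} | {p5,p6} — 4 equivalence classes.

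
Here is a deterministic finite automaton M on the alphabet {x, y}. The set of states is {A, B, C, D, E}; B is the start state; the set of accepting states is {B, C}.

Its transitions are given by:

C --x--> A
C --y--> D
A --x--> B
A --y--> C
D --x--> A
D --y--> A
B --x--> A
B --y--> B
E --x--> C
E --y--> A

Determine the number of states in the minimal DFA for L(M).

First remove the unreachable states {E}; 4 states remain.
P0 = {B,C} | {A,D}.
Split {B,C} by δ(·,y) → {B} and {C}.
Refine {A,D} on symbol x: members go to different blocks, giving {A} and {D}.
Stable partition: {B} | {A} | {C} | {D} — 4 equivalence classes.

4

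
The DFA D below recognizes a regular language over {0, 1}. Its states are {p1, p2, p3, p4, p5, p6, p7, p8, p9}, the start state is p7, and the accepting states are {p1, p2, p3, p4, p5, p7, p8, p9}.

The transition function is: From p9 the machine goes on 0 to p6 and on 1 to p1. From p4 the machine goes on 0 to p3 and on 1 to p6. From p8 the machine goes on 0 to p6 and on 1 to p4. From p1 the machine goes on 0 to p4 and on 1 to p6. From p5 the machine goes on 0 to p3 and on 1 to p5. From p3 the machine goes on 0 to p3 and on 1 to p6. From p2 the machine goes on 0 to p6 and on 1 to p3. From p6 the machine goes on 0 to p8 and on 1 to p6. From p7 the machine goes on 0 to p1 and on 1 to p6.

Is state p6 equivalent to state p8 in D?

No

Reachable states from the start: {p1,p3,p4,p6,p7,p8}. Unreachable: {p2,p5,p9} — drop them.
Initial partition by acceptance: {p1,p3,p4,p7,p8} | {p6}.
On input 0, block {p1,p3,p4,p7,p8} splits into {p1,p3,p4,p7} and {p8}.
Stable partition: {p1,p3,p4,p7} | {p6} | {p8} — 3 equivalence classes.
p6 and p8 end up in different blocks, so they are distinguishable. For instance, the string 'ε' is accepted from only p8.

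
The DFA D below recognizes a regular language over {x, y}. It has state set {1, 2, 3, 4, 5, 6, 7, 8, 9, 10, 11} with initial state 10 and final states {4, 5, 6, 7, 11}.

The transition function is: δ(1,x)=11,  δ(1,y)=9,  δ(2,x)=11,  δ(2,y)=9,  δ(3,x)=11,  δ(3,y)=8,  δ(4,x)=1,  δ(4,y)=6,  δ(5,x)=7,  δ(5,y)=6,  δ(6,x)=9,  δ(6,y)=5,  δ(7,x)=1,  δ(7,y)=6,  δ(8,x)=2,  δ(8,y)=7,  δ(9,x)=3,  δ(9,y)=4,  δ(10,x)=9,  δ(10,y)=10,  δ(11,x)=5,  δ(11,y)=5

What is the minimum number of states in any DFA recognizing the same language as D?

7

All states are reachable from the start state.
P0 = {4,5,6,7,11} | {1,2,3,8,9,10}.
Split {4,5,6,7,11} by δ(·,x) → {4,6,7} and {5,11}.
On input y, block {4,6,7} splits into {4,7} and {6}.
Split {1,2,3,8,9,10} by δ(·,x) → {1,2,3} and {8,9,10}.
On input x, block {5,11} splits into {5} and {11}.
On input x, block {8,9,10} splits into {8,9} and {10}.
Stable partition: {4,7} | {1,2,3} | {5} | {6} | {8,9} | {11} | {10} — 7 equivalence classes.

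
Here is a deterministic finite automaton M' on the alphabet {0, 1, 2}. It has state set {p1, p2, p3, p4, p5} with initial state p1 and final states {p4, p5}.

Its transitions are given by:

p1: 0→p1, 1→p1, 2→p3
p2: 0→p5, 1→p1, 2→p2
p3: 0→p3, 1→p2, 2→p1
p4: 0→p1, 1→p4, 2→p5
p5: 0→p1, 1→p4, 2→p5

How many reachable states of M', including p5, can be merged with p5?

2

Start with accepting vs non-accepting: {p4,p5} | {p1,p2,p3}.
Split {p1,p2,p3} by δ(·,0) → {p1,p3} and {p2}.
Split {p1,p3} by δ(·,1) → {p1} and {p3}.
Stable partition: {p4,p5} | {p1} | {p2} | {p3} — 4 equivalence classes.
The equivalence class containing p5 is {p4,p5}, of size 2.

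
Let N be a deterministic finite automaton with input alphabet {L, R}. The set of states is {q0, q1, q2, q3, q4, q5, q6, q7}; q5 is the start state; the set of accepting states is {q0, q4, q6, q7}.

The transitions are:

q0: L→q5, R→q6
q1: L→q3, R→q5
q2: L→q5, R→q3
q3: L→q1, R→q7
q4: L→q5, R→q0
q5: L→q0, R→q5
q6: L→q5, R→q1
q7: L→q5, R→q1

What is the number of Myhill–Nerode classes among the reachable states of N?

Reachable states from the start: {q0,q1,q3,q5,q6,q7}. Unreachable: {q2,q4} — drop them.
Initial partition by acceptance: {q0,q6,q7} | {q1,q3,q5}.
Refine {q0,q6,q7} on symbol R: members go to different blocks, giving {q6,q7} and {q0}.
Split {q1,q3,q5} by δ(·,L) → {q1,q3} and {q5}.
Refine {q1,q3} on symbol R: members go to different blocks, giving {q1} and {q3}.
No further refinement is possible. Final partition (5 blocks): {q6,q7} | {q1} | {q0} | {q5} | {q3}.

5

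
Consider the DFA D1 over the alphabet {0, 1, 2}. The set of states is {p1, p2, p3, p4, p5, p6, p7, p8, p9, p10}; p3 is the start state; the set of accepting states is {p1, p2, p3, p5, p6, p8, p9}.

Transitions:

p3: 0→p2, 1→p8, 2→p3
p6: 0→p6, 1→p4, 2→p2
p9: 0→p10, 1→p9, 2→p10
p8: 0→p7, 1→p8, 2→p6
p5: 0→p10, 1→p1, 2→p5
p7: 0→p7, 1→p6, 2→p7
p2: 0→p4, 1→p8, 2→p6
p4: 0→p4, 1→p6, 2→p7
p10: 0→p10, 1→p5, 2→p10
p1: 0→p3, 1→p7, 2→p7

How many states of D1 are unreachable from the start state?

No path from p3 leads to p1, p5, p9, p10; the other 6 states are all reachable.

4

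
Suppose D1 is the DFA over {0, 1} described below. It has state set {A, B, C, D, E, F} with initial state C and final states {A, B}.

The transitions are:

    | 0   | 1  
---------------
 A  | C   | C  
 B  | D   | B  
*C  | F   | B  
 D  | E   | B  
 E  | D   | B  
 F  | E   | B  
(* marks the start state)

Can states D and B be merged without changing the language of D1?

No

First remove the unreachable states {A}; 5 states remain.
P0 = {B} | {C,D,E,F}.
The partition is now stable with 2 blocks: {B} | {C,D,E,F}.
D and B end up in different blocks, so they are distinguishable. For instance, the string 'ε' is accepted from only B.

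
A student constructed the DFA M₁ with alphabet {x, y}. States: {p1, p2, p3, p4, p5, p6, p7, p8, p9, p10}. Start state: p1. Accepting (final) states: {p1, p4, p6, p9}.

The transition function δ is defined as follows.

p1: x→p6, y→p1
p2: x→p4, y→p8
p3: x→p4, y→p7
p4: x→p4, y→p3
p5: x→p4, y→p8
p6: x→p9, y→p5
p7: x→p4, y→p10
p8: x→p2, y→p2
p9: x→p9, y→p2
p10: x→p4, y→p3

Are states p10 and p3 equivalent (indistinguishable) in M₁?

Yes

Initial partition by acceptance: {p1,p4,p6,p9} | {p2,p3,p5,p7,p8,p10}.
On input y, block {p1,p4,p6,p9} splits into {p4,p6,p9} and {p1}.
Refine {p2,p3,p5,p7,p8,p10} on symbol x: members go to different blocks, giving {p2,p3,p5,p7,p10} and {p8}.
On input y, block {p2,p3,p5,p7,p10} splits into {p3,p7,p10} and {p2,p5}.
Split {p4,p6,p9} by δ(·,y) → {p6,p9} and {p4}.
No further refinement is possible. Final partition (6 blocks): {p6,p9} | {p3,p7,p10} | {p1} | {p8} | {p2,p5} | {p4}.
p10 and p3 lie in the same block of the stable partition, so they are equivalent — no string distinguishes them.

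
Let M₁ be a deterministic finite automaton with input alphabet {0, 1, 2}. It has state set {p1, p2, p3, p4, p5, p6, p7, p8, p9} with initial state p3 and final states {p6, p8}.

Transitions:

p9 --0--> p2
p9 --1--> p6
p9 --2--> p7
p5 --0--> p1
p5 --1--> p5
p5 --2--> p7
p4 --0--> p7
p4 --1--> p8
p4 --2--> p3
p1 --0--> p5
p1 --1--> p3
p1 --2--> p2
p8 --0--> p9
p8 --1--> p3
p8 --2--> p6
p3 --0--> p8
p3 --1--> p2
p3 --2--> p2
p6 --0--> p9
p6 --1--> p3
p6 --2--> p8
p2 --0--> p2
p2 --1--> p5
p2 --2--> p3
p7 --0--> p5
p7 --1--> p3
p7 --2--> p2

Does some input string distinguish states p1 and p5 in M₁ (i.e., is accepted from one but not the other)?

First remove the unreachable states {p4}; 8 states remain.
Start with accepting vs non-accepting: {p6,p8} | {p1,p2,p3,p5,p7,p9}.
On input 0, block {p1,p2,p3,p5,p7,p9} splits into {p1,p2,p5,p7,p9} and {p3}.
Refine {p1,p2,p5,p7,p9} on symbol 1: members go to different blocks, giving {p1,p7} and {p2,p5} and {p9}.
On input 0, block {p2,p5} splits into {p2} and {p5}.
Stable partition: {p6,p8} | {p1,p7} | {p3} | {p2} | {p9} | {p5} — 6 equivalence classes.
p1 and p5 end up in different blocks, so they are distinguishable. For instance, the string '10' is accepted from only p1.

Yes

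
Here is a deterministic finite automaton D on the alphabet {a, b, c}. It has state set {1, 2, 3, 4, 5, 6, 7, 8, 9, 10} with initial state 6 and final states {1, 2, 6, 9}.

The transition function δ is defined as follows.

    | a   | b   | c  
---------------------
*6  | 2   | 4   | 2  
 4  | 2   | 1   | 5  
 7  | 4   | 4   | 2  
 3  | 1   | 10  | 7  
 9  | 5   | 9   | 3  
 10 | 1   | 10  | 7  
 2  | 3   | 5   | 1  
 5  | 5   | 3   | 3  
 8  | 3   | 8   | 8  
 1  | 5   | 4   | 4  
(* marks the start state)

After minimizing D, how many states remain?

Reachable states from the start: {1,2,3,4,5,6,7,10}. Unreachable: {8,9} — drop them.
Start with accepting vs non-accepting: {1,2,6} | {3,4,5,7,10}.
Refine {1,2,6} on symbol a: members go to different blocks, giving {1,2} and {6}.
Split {1,2} by δ(·,c) → {1} and {2}.
Refine {3,4,5,7,10} on symbol a: members go to different blocks, giving {3,10} and {5,7} and {4}.
On input a, block {5,7} splits into {5} and {7}.
No further refinement is possible. Final partition (7 blocks): {1} | {3,10} | {6} | {2} | {5} | {4} | {7}.

7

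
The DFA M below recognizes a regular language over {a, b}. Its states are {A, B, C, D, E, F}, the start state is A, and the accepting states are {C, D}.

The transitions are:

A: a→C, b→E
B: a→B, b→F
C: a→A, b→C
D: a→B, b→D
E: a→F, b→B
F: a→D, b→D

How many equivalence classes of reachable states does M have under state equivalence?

6

All states are reachable from the start state.
P0 = {C,D} | {A,B,E,F}.
Refine {A,B,E,F} on symbol a: members go to different blocks, giving {A,F} and {B,E}.
Split {C,D} by δ(·,a) → {C} and {D}.
On input a, block {A,F} splits into {A} and {F}.
On input a, block {B,E} splits into {B} and {E}.
No further refinement is possible. Final partition (6 blocks): {C} | {A} | {B} | {D} | {F} | {E}.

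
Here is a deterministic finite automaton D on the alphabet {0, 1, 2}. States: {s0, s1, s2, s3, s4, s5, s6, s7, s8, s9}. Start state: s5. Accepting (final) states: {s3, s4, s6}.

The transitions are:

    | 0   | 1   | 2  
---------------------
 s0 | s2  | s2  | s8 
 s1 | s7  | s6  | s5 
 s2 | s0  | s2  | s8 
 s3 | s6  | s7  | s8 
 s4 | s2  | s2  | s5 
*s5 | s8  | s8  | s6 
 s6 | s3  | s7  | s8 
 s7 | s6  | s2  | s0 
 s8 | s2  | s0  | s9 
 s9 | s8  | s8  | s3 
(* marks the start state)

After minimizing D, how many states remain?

5

First remove the unreachable states {s1,s4}; 8 states remain.
Initial partition by acceptance: {s3,s6} | {s0,s2,s5,s7,s8,s9}.
Split {s0,s2,s5,s7,s8,s9} by δ(·,0) → {s0,s2,s5,s8,s9} and {s7}.
Split {s0,s2,s5,s8,s9} by δ(·,2) → {s0,s2,s8} and {s5,s9}.
Split {s0,s2,s8} by δ(·,2) → {s0,s2} and {s8}.
The partition is now stable with 5 blocks: {s3,s6} | {s0,s2} | {s7} | {s5,s9} | {s8}.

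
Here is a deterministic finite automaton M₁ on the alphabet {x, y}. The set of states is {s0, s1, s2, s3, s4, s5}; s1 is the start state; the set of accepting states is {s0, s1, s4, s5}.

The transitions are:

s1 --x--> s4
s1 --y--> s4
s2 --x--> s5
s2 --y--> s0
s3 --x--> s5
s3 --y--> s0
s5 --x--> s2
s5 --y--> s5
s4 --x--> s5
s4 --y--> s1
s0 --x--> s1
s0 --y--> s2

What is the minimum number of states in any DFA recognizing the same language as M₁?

States {s3} cannot be reached from the start state, so discard them.
Start with accepting vs non-accepting: {s0,s1,s4,s5} | {s2}.
Split {s0,s1,s4,s5} by δ(·,x) → {s0,s1,s4} and {s5}.
Split {s0,s1,s4} by δ(·,x) → {s0,s1} and {s4}.
On input x, block {s0,s1} splits into {s0} and {s1}.
The partition is now stable with 5 blocks: {s0} | {s2} | {s5} | {s4} | {s1}.

5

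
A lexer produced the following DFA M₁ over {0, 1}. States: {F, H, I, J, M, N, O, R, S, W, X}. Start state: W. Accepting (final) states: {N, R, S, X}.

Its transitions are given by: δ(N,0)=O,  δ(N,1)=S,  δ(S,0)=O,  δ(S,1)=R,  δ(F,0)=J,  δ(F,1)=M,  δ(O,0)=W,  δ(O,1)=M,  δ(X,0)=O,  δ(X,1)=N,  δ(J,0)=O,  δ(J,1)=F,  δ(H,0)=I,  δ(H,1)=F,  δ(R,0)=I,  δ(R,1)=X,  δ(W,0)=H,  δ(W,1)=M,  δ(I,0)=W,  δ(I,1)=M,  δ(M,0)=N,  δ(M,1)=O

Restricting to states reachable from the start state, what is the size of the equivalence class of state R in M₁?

All states are reachable from the start state.
Start with accepting vs non-accepting: {N,R,S,X} | {F,H,I,J,M,O,W}.
Refine {F,H,I,J,M,O,W} on symbol 0: members go to different blocks, giving {F,H,I,J,O,W} and {M}.
Split {F,H,I,J,O,W} by δ(·,1) → {F,I,O,W} and {H,J}.
Refine {F,I,O,W} on symbol 0: members go to different blocks, giving {F,W} and {I,O}.
Stable partition: {N,R,S,X} | {F,W} | {M} | {H,J} | {I,O} — 5 equivalence classes.
The equivalence class containing R is {N,R,S,X}, of size 4.

4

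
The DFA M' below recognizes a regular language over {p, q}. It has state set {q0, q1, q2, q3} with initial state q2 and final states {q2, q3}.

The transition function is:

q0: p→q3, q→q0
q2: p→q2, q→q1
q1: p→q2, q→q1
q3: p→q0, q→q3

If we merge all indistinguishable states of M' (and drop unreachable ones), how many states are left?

2

States {q0,q3} cannot be reached from the start state, so discard them.
P0 = {q2} | {q1}.
No further refinement is possible. Final partition (2 blocks): {q2} | {q1}.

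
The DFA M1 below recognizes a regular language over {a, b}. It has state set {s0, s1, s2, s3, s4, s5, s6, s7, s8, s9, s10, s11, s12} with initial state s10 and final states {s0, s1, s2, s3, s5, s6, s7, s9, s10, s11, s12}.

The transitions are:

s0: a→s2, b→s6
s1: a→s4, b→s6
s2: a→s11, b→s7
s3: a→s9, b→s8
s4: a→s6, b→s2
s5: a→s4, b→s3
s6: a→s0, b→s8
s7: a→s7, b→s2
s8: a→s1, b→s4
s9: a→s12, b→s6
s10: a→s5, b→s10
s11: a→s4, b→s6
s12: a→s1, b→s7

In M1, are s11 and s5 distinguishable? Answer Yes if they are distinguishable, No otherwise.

No

All states are reachable from the start state.
Initial partition by acceptance: {s0,s1,s2,s3,s5,s6,s7,s9,s10,s11,s12} | {s4,s8}.
Split {s0,s1,s2,s3,s5,s6,s7,s9,s10,s11,s12} by δ(·,a) → {s0,s2,s3,s6,s7,s9,s10,s12} and {s1,s5,s11}.
Split {s0,s2,s3,s6,s7,s9,s10,s12} by δ(·,a) → {s0,s3,s6,s7,s9} and {s2,s10,s12}.
Split {s0,s3,s6,s7,s9} by δ(·,a) → {s3,s6,s7} and {s0,s9}.
Split {s3,s6,s7} by δ(·,a) → {s3,s6} and {s7}.
Split {s4,s8} by δ(·,a) → {s4} and {s8}.
Refine {s2,s10,s12} on symbol b: members go to different blocks, giving {s2,s12} and {s10}.
The partition is now stable with 8 blocks: {s3,s6} | {s4} | {s1,s5,s11} | {s2,s12} | {s0,s9} | {s7} | {s8} | {s10}.
s11 and s5 lie in the same block of the stable partition, so they are equivalent — no string distinguishes them.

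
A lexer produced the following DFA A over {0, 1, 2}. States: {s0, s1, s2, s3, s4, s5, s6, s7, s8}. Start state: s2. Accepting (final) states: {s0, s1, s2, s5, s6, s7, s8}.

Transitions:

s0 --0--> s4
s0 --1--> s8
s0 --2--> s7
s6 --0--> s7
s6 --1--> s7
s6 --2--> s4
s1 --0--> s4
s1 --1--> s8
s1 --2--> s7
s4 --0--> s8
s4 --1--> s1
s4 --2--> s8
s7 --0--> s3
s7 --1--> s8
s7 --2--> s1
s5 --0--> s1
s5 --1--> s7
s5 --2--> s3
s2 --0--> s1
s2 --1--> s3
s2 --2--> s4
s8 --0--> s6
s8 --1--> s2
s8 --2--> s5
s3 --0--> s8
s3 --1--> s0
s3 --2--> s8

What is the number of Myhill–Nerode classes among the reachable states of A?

5

Every state is reachable, so we keep all 9.
Initial partition by acceptance: {s0,s1,s2,s5,s6,s7,s8} | {s3,s4}.
Split {s0,s1,s2,s5,s6,s7,s8} by δ(·,0) → {s2,s5,s6,s8} and {s0,s1,s7}.
Refine {s2,s5,s6,s8} on symbol 0: members go to different blocks, giving {s2,s5,s6} and {s8}.
Refine {s2,s5,s6} on symbol 1: members go to different blocks, giving {s5,s6} and {s2}.
No further refinement is possible. Final partition (5 blocks): {s5,s6} | {s3,s4} | {s0,s1,s7} | {s8} | {s2}.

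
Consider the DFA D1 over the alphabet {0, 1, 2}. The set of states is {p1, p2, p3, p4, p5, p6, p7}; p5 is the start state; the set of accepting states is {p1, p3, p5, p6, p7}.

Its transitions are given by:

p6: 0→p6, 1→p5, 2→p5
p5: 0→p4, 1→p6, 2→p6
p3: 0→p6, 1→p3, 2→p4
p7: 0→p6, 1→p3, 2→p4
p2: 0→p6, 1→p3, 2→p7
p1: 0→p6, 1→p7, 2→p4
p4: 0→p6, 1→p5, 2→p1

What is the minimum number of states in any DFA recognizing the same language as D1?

States {p2} cannot be reached from the start state, so discard them.
P0 = {p1,p3,p5,p6,p7} | {p4}.
Split {p1,p3,p5,p6,p7} by δ(·,0) → {p1,p3,p6,p7} and {p5}.
Split {p1,p3,p6,p7} by δ(·,1) → {p1,p3,p7} and {p6}.
Stable partition: {p1,p3,p7} | {p4} | {p5} | {p6} — 4 equivalence classes.

4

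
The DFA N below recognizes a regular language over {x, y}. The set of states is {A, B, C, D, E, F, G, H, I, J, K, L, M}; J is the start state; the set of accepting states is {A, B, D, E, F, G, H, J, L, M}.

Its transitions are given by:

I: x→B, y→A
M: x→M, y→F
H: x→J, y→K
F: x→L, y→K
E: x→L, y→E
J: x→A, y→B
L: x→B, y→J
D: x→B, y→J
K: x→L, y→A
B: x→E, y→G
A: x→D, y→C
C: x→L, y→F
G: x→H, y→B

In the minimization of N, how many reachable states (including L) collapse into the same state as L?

2

First remove the unreachable states {I,M}; 11 states remain.
Initial partition by acceptance: {A,B,D,E,F,G,H,J,L} | {C,K}.
Refine {A,B,D,E,F,G,H,J,L} on symbol y: members go to different blocks, giving {B,D,E,G,J,L} and {A,F,H}.
Refine {B,D,E,G,J,L} on symbol x: members go to different blocks, giving {B,D,E,L} and {G,J}.
On input y, block {B,D,E,L} splits into {B,D,L} and {E}.
Refine {B,D,L} on symbol x: members go to different blocks, giving {D,L} and {B}.
On input x, block {A,F,H} splits into {A,F} and {H}.
Split {G,J} by δ(·,x) → {G} and {J}.
Stable partition: {D,L} | {C,K} | {A,F} | {G} | {E} | {B} | {H} | {J} — 8 equivalence classes.
The equivalence class containing L is {D,L}, of size 2.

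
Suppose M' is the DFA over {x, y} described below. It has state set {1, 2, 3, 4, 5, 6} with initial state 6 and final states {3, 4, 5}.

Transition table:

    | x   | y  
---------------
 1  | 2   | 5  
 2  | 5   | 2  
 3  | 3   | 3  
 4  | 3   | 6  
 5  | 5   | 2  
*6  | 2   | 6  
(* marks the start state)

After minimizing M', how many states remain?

Reachable states from the start: {2,5,6}. Unreachable: {1,3,4} — drop them.
Initial partition by acceptance: {5} | {2,6}.
Split {2,6} by δ(·,x) → {2} and {6}.
The partition is now stable with 3 blocks: {5} | {2} | {6}.

3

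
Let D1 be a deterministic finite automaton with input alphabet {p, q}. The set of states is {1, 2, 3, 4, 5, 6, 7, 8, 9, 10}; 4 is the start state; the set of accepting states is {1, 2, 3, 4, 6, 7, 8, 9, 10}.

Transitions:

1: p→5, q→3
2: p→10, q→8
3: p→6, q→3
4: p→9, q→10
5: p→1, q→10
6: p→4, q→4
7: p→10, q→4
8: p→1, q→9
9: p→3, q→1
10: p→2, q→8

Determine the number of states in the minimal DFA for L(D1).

8

First remove the unreachable states {7}; 9 states remain.
Start with accepting vs non-accepting: {1,2,3,4,6,8,9,10} | {5}.
Split {1,2,3,4,6,8,9,10} by δ(·,p) → {2,3,4,6,8,9,10} and {1}.
Refine {2,3,4,6,8,9,10} on symbol p: members go to different blocks, giving {2,3,4,6,9,10} and {8}.
On input q, block {2,3,4,6,9,10} splits into {3,4,6} and {2,10} and {9}.
Split {3,4,6} by δ(·,p) → {3,6} and {4}.
Split {3,6} by δ(·,p) → {3} and {6}.
No further refinement is possible. Final partition (8 blocks): {3} | {5} | {1} | {8} | {2,10} | {9} | {4} | {6}.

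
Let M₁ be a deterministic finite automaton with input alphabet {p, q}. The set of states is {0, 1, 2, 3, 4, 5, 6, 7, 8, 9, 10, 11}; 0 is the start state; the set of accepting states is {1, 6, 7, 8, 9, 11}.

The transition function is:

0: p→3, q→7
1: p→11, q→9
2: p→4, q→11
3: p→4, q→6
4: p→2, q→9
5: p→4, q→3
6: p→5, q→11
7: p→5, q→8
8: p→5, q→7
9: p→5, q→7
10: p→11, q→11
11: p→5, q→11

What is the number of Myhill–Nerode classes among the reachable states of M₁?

3

Reachable states from the start: {0,2,3,4,5,6,7,8,9,11}. Unreachable: {1,10} — drop them.
Initial partition by acceptance: {6,7,8,9,11} | {0,2,3,4,5}.
Refine {0,2,3,4,5} on symbol q: members go to different blocks, giving {0,2,3,4} and {5}.
The partition is now stable with 3 blocks: {6,7,8,9,11} | {0,2,3,4} | {5}.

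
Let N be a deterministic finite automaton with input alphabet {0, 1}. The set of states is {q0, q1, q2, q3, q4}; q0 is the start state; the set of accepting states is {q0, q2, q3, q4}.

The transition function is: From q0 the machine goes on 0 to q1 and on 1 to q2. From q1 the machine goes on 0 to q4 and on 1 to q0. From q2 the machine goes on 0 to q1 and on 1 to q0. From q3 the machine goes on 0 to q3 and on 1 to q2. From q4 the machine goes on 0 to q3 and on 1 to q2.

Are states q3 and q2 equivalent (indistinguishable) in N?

Initial partition by acceptance: {q0,q2,q3,q4} | {q1}.
Split {q0,q2,q3,q4} by δ(·,0) → {q0,q2} and {q3,q4}.
The partition is now stable with 3 blocks: {q0,q2} | {q1} | {q3,q4}.
q3 and q2 end up in different blocks, so they are distinguishable. For instance, the string '0' is accepted from only q3.

No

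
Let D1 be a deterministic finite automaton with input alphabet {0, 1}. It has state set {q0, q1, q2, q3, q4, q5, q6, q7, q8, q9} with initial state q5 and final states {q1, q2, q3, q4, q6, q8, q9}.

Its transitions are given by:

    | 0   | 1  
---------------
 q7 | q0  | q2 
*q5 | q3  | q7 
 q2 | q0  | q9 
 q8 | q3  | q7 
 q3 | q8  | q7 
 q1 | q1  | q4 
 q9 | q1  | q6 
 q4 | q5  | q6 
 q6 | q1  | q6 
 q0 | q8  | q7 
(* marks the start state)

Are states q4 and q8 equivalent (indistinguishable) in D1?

No

All states are reachable from the start state.
P0 = {q1,q2,q3,q4,q6,q8,q9} | {q0,q5,q7}.
On input 0, block {q1,q2,q3,q4,q6,q8,q9} splits into {q1,q3,q6,q8,q9} and {q2,q4}.
Refine {q1,q3,q6,q8,q9} on symbol 1: members go to different blocks, giving {q3,q8} and {q6,q9} and {q1}.
Split {q0,q5,q7} by δ(·,0) → {q0,q5} and {q7}.
No further refinement is possible. Final partition (6 blocks): {q3,q8} | {q0,q5} | {q2,q4} | {q6,q9} | {q1} | {q7}.
q4 and q8 end up in different blocks, so they are distinguishable. For instance, the string '0' is accepted from only q8.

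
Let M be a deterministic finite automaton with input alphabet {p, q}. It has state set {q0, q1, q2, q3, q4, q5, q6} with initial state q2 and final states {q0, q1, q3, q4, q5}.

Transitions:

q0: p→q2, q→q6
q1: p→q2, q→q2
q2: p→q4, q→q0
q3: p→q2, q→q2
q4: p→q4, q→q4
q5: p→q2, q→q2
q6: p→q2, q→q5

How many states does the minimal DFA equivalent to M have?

Reachable states from the start: {q0,q2,q4,q5,q6}. Unreachable: {q1,q3} — drop them.
P0 = {q0,q4,q5} | {q2,q6}.
Refine {q0,q4,q5} on symbol p: members go to different blocks, giving {q0,q5} and {q4}.
On input p, block {q2,q6} splits into {q2} and {q6}.
Refine {q0,q5} on symbol q: members go to different blocks, giving {q0} and {q5}.
No further refinement is possible. Final partition (5 blocks): {q0} | {q2} | {q4} | {q6} | {q5}.

5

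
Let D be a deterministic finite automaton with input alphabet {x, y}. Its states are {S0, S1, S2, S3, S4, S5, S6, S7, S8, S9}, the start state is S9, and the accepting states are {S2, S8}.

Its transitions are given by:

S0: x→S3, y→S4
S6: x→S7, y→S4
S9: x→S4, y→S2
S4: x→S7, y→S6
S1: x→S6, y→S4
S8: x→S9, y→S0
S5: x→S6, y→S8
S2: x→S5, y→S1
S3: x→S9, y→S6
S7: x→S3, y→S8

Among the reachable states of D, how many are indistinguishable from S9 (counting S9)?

3

All states are reachable from the start state.
Start with accepting vs non-accepting: {S2,S8} | {S0,S1,S3,S4,S5,S6,S7,S9}.
Split {S0,S1,S3,S4,S5,S6,S7,S9} by δ(·,y) → {S0,S1,S3,S4,S6} and {S5,S7,S9}.
Refine {S0,S1,S3,S4,S6} on symbol x: members go to different blocks, giving {S3,S4,S6} and {S0,S1}.
No further refinement is possible. Final partition (4 blocks): {S2,S8} | {S3,S4,S6} | {S5,S7,S9} | {S0,S1}.
State S9 belongs to the block {S5,S7,S9}, which has 3 states.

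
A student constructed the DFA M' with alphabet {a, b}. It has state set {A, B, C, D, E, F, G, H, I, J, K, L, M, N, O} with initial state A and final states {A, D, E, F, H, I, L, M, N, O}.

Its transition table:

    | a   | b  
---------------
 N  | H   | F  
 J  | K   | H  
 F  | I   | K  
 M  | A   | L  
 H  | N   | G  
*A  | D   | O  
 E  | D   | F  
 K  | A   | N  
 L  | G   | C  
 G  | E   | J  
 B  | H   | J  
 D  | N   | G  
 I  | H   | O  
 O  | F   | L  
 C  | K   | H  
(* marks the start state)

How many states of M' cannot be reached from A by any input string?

2

No path from A leads to B, M; the other 13 states are all reachable.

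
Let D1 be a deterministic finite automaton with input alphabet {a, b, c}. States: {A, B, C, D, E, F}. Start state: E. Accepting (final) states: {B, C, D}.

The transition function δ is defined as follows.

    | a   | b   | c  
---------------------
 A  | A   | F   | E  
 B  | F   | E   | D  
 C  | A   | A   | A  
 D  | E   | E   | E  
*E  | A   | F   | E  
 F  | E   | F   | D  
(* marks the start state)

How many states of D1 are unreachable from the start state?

Starting at E and following transitions, the reachable set is {A, D, E, F}. That leaves B, C unreachable — 2 in total.

2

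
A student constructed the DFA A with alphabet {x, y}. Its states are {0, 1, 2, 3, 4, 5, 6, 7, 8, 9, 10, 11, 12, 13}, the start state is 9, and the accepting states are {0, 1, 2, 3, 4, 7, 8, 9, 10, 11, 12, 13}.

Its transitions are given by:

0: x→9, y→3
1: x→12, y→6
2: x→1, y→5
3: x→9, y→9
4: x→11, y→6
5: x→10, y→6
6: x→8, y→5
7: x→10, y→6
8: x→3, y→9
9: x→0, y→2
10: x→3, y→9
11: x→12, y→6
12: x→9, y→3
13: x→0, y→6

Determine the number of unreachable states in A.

BFS from 9 reaches {0, 1, 2, 3, 5, 6, 8, 9, 10, 12}; the 4 state(s) 4, 7, 11, 13 are never visited.

4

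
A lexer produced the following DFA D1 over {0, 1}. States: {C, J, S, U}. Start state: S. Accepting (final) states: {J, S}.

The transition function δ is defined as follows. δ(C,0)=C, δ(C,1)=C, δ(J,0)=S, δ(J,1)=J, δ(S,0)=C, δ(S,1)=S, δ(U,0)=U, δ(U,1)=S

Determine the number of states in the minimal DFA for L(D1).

2

First remove the unreachable states {J,U}; 2 states remain.
Start with accepting vs non-accepting: {S} | {C}.
No further refinement is possible. Final partition (2 blocks): {S} | {C}.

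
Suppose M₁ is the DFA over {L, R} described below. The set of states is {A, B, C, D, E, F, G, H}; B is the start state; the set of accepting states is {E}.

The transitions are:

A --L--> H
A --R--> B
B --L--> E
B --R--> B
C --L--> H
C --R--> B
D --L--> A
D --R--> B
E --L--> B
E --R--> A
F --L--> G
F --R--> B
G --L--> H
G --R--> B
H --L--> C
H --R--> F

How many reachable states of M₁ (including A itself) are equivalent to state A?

States {D} cannot be reached from the start state, so discard them.
P0 = {E} | {A,B,C,F,G,H}.
Split {A,B,C,F,G,H} by δ(·,L) → {A,C,F,G,H} and {B}.
On input R, block {A,C,F,G,H} splits into {A,C,F,G} and {H}.
On input L, block {A,C,F,G} splits into {A,C,G} and {F}.
The partition is now stable with 5 blocks: {E} | {A,C,G} | {B} | {H} | {F}.
The equivalence class containing A is {A,C,G}, of size 3.

3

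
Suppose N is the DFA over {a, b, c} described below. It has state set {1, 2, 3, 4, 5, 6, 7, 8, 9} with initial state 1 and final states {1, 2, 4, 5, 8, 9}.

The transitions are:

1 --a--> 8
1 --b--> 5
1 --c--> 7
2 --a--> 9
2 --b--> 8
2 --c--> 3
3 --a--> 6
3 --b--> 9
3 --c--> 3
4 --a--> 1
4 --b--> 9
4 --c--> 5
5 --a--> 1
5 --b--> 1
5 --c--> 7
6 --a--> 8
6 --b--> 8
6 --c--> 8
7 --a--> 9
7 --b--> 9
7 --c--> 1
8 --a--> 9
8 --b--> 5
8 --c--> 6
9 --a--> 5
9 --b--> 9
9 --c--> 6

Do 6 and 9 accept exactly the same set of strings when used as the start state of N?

First remove the unreachable states {2,3,4}; 6 states remain.
Initial partition by acceptance: {1,5,8,9} | {6,7}.
Stable partition: {1,5,8,9} | {6,7} — 2 equivalence classes.
6 and 9 end up in different blocks, so they are distinguishable. For instance, the string 'ε' is accepted from only 9.

No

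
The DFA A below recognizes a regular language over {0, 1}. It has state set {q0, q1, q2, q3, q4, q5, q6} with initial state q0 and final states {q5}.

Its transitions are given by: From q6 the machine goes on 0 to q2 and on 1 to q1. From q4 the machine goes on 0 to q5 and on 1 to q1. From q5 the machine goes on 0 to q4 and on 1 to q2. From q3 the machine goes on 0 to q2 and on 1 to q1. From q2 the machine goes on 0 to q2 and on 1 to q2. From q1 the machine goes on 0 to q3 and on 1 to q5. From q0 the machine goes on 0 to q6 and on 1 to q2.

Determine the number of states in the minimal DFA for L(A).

Initial partition by acceptance: {q5} | {q0,q1,q2,q3,q4,q6}.
Refine {q0,q1,q2,q3,q4,q6} on symbol 0: members go to different blocks, giving {q0,q1,q2,q3,q6} and {q4}.
On input 1, block {q0,q1,q2,q3,q6} splits into {q0,q2,q3,q6} and {q1}.
Refine {q0,q2,q3,q6} on symbol 1: members go to different blocks, giving {q0,q2} and {q3,q6}.
Refine {q0,q2} on symbol 0: members go to different blocks, giving {q0} and {q2}.
The partition is now stable with 6 blocks: {q5} | {q0} | {q4} | {q1} | {q3,q6} | {q2}.

6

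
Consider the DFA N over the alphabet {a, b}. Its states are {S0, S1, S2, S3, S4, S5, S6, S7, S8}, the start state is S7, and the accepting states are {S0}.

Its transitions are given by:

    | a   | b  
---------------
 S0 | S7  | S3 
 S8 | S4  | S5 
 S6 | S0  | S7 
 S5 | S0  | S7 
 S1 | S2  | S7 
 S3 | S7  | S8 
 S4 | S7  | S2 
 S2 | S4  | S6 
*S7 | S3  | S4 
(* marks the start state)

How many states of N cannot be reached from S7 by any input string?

1

BFS from S7 reaches {S0, S2, S3, S4, S5, S6, S7, S8}; the 1 state(s) S1 are never visited.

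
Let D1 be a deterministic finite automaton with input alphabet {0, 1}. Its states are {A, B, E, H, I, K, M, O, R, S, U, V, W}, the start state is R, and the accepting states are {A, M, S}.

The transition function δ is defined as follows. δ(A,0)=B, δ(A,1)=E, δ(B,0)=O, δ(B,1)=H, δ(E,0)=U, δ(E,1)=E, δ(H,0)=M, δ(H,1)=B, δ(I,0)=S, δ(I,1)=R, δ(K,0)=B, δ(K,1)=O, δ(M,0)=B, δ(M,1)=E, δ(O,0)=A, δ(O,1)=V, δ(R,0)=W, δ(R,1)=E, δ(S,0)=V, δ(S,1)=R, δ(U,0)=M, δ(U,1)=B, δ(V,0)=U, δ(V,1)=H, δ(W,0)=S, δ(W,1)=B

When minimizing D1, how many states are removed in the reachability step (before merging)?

2

No path from R leads to I, K; the other 11 states are all reachable.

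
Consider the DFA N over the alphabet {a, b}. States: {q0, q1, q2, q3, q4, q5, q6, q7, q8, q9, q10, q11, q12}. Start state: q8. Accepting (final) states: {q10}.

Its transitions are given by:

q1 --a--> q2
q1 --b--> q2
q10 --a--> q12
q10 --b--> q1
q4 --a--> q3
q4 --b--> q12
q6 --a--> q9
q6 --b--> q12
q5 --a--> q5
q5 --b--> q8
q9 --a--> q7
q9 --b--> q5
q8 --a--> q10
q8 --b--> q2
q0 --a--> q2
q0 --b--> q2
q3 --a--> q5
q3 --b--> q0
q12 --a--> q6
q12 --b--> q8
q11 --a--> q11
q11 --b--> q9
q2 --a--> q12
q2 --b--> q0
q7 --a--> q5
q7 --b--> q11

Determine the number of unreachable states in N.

2

BFS from q8 reaches {q0, q1, q2, q5, q6, q7, q8, q9, q10, q11, q12}; the 2 state(s) q3, q4 are never visited.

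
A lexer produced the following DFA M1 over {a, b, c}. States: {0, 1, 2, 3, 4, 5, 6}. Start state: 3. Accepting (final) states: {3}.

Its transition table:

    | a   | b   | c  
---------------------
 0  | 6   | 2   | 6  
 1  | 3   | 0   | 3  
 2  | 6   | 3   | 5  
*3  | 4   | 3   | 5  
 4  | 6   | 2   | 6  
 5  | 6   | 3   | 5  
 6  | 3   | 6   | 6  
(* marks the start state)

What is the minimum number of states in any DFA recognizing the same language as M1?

4

Reachable states from the start: {2,3,4,5,6}. Unreachable: {0,1} — drop them.
Initial partition by acceptance: {3} | {2,4,5,6}.
Refine {2,4,5,6} on symbol a: members go to different blocks, giving {2,4,5} and {6}.
Refine {2,4,5} on symbol b: members go to different blocks, giving {2,5} and {4}.
No further refinement is possible. Final partition (4 blocks): {3} | {2,5} | {6} | {4}.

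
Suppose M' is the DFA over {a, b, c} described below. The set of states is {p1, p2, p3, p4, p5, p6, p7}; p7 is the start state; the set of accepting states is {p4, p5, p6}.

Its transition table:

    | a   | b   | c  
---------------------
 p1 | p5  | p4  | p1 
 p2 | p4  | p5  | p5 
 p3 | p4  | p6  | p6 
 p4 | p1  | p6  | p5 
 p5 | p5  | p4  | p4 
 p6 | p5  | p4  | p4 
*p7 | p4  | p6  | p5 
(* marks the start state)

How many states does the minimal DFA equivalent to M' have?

4

States {p2,p3} cannot be reached from the start state, so discard them.
Start with accepting vs non-accepting: {p4,p5,p6} | {p1,p7}.
On input a, block {p4,p5,p6} splits into {p5,p6} and {p4}.
Refine {p1,p7} on symbol a: members go to different blocks, giving {p1} and {p7}.
Stable partition: {p5,p6} | {p1} | {p4} | {p7} — 4 equivalence classes.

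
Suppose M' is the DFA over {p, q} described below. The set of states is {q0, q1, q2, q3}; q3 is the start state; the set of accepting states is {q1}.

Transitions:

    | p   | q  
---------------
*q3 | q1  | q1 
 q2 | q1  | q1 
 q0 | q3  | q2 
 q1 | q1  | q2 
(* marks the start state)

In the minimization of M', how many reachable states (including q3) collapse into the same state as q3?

2

Reachable states from the start: {q1,q2,q3}. Unreachable: {q0} — drop them.
Initial partition by acceptance: {q1} | {q2,q3}.
No further refinement is possible. Final partition (2 blocks): {q1} | {q2,q3}.
State q3 belongs to the block {q2,q3}, which has 2 states.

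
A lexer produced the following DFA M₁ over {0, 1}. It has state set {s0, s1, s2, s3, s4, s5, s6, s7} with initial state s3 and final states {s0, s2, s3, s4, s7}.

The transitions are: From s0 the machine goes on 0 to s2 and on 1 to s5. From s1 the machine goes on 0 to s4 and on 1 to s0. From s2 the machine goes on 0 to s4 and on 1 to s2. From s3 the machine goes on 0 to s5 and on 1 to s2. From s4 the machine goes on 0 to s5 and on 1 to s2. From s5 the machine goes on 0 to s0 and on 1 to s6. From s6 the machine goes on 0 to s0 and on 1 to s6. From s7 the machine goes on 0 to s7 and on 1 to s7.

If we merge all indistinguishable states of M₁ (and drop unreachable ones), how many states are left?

First remove the unreachable states {s1,s7}; 6 states remain.
Initial partition by acceptance: {s0,s2,s3,s4} | {s5,s6}.
Refine {s0,s2,s3,s4} on symbol 0: members go to different blocks, giving {s0,s2} and {s3,s4}.
On input 0, block {s0,s2} splits into {s0} and {s2}.
Stable partition: {s0} | {s5,s6} | {s3,s4} | {s2} — 4 equivalence classes.

4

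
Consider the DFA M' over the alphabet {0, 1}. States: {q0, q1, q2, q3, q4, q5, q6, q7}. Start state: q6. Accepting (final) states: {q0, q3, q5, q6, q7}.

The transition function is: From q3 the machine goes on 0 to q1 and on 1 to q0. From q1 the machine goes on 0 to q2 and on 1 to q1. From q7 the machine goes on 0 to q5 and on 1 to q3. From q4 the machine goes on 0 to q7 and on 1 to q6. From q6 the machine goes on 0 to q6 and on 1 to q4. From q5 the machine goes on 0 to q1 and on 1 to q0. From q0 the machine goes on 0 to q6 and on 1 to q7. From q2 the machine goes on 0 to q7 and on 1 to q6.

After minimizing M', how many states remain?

6

Every state is reachable, so we keep all 8.
Initial partition by acceptance: {q0,q3,q5,q6,q7} | {q1,q2,q4}.
On input 0, block {q0,q3,q5,q6,q7} splits into {q0,q6,q7} and {q3,q5}.
Refine {q0,q6,q7} on symbol 0: members go to different blocks, giving {q0,q6} and {q7}.
On input 1, block {q0,q6} splits into {q0} and {q6}.
Refine {q1,q2,q4} on symbol 0: members go to different blocks, giving {q2,q4} and {q1}.
Stable partition: {q0} | {q2,q4} | {q3,q5} | {q7} | {q6} | {q1} — 6 equivalence classes.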